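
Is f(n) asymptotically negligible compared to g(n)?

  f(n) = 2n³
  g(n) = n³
False

f(n) = 2n³ is O(n³), and g(n) = n³ is O(n³).
Since they have the same growth rate, f(n) = o(g(n)) is false.
(f = o(g) requires f to grow strictly slower, not equal.)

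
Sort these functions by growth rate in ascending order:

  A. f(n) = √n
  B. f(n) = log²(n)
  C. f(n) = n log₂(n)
B < A < C

Comparing growth rates:
B = log²(n) is O(log² n)
A = √n is O(√n)
C = n log₂(n) is O(n log n)

Therefore, the order from slowest to fastest is: B < A < C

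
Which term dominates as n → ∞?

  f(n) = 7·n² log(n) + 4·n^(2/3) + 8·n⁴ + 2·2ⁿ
2·2ⁿ

Looking at each term:
  - 7·n² log(n) is O(n² log n)
  - 4·n^(2/3) is O(n^(2/3))
  - 8·n⁴ is O(n⁴)
  - 2·2ⁿ is O(2ⁿ)

The term 2·2ⁿ (O(2ⁿ)) grows fastest and dominates all others.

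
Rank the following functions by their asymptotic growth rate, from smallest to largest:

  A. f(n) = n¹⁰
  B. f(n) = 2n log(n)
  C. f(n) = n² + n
B < C < A

Comparing growth rates:
B = 2n log(n) is O(n log n)
C = n² + n is O(n²)
A = n¹⁰ is O(n¹⁰)

Therefore, the order from slowest to fastest is: B < C < A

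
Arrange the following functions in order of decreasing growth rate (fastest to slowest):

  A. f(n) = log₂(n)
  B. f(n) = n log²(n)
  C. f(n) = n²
C > B > A

Comparing growth rates:
C = n² is O(n²)
B = n log²(n) is O(n log² n)
A = log₂(n) is O(log n)

Therefore, the order from fastest to slowest is: C > B > A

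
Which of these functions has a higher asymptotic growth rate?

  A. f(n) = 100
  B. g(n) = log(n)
B

f(n) = 100 is O(1), while g(n) = log(n) is O(log n).
Since O(log n) grows faster than O(1), g(n) dominates.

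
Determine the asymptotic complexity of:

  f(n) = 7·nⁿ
O(nⁿ)

The dominant term in 7·nⁿ is 7·nⁿ, which is Θ(nⁿ).
Constants are absorbed, so the tightest bound is O(nⁿ).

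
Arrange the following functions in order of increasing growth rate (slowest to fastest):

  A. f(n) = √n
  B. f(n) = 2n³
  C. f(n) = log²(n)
C < A < B

Comparing growth rates:
C = log²(n) is O(log² n)
A = √n is O(√n)
B = 2n³ is O(n³)

Therefore, the order from slowest to fastest is: C < A < B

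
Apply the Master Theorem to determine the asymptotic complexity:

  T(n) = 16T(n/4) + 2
Θ(n²)

Master Theorem: a = 16, b = 4, f(n) = 2.
Compute the critical exponent d = log₄(16) = 2.
Compare f(n) = Θ(1) against n^d:
  k = 0 < d = 2, so f(n) = O(n^(d-ε)) — Case 1.
  The recursion cost dominates: T(n) = Θ(n^d) = Θ(n²).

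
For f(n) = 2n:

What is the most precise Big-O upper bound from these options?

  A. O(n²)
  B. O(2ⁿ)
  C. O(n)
C

f(n) = 2n is O(n).
All listed options are valid Big-O bounds (upper bounds),
but O(n) is the tightest (smallest valid bound).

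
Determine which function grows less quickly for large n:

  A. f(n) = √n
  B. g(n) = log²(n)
B

f(n) = √n is O(√n), while g(n) = log²(n) is O(log² n).
Since O(log² n) grows slower than O(√n), g(n) is dominated.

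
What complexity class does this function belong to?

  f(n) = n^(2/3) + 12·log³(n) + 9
O(n^(2/3))

The dominant term in n^(2/3) + 12·log³(n) + 9 is n^(2/3), which is Θ(n^(2/3)).
Lower-order terms (12·log³(n), 9) are asymptotically negligible.
Constants are absorbed, so the tightest bound is O(n^(2/3)).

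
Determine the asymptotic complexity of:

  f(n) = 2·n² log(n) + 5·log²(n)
O(n² log n)

The dominant term in 2·n² log(n) + 5·log²(n) is 2·n² log(n), which is Θ(n² log n).
Lower-order terms (5·log²(n)) are asymptotically negligible.
Constants are absorbed, so the tightest bound is O(n² log n).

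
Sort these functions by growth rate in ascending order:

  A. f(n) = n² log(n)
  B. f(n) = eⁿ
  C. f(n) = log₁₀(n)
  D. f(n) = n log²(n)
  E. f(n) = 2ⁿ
C < D < A < E < B

Comparing growth rates:
C = log₁₀(n) is O(log n)
D = n log²(n) is O(n log² n)
A = n² log(n) is O(n² log n)
E = 2ⁿ is O(2ⁿ)
B = eⁿ is O(eⁿ)

Therefore, the order from slowest to fastest is: C < D < A < E < B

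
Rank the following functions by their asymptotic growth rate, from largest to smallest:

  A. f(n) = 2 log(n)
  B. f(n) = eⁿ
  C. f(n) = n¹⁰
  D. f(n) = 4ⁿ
D > B > C > A

Comparing growth rates:
D = 4ⁿ is O(4ⁿ)
B = eⁿ is O(eⁿ)
C = n¹⁰ is O(n¹⁰)
A = 2 log(n) is O(log n)

Therefore, the order from fastest to slowest is: D > B > C > A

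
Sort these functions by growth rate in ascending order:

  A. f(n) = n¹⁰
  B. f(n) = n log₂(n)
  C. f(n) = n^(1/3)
C < B < A

Comparing growth rates:
C = n^(1/3) is O(n^(1/3))
B = n log₂(n) is O(n log n)
A = n¹⁰ is O(n¹⁰)

Therefore, the order from slowest to fastest is: C < B < A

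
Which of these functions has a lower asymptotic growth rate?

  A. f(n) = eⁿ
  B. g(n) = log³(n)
B

f(n) = eⁿ is O(eⁿ), while g(n) = log³(n) is O(log³ n).
Since O(log³ n) grows slower than O(eⁿ), g(n) is dominated.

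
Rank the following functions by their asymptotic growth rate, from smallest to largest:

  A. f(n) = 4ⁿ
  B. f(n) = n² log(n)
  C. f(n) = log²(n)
C < B < A

Comparing growth rates:
C = log²(n) is O(log² n)
B = n² log(n) is O(n² log n)
A = 4ⁿ is O(4ⁿ)

Therefore, the order from slowest to fastest is: C < B < A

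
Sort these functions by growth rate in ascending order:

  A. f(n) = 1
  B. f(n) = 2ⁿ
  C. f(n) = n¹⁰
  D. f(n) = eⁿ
A < C < B < D

Comparing growth rates:
A = 1 is O(1)
C = n¹⁰ is O(n¹⁰)
B = 2ⁿ is O(2ⁿ)
D = eⁿ is O(eⁿ)

Therefore, the order from slowest to fastest is: A < C < B < D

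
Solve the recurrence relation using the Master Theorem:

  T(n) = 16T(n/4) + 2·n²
Θ(n² log n)

Master Theorem: a = 16, b = 4, f(n) = 2·n².
Compute the critical exponent d = log₄(16) = 2.
Compare f(n) = Θ(n²) against n^d:
  k = 2 = d, so f(n) = Θ(n^d) — Case 2.
  Work is balanced across levels: T(n) = Θ(n^d log n) = Θ(n² log n).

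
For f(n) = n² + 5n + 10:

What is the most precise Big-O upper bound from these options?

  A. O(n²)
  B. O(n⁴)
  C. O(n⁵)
A

f(n) = n² + 5n + 10 is O(n²).
All listed options are valid Big-O bounds (upper bounds),
but O(n²) is the tightest (smallest valid bound).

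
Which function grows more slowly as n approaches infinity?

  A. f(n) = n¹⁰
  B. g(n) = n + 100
B

f(n) = n¹⁰ is O(n¹⁰), while g(n) = n + 100 is O(n).
Since O(n) grows slower than O(n¹⁰), g(n) is dominated.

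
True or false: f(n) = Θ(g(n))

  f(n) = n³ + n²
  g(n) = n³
True

f(n) = n³ + n² and g(n) = n³ are both O(n³).
Since they have the same asymptotic growth rate, f(n) = Θ(g(n)) is true.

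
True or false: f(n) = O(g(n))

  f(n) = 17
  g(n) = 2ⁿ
True

f(n) = 17 is O(1), and g(n) = 2ⁿ is O(2ⁿ).
Since O(1) ⊆ O(2ⁿ) (f grows no faster than g), f(n) = O(g(n)) is true.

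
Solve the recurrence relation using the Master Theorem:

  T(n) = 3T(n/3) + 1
Θ(n)

Master Theorem: a = 3, b = 3, f(n) = 1.
Compute the critical exponent d = log₃(3) = 1.
Compare f(n) = Θ(1) against n^d:
  k = 0 < d = 1, so f(n) = O(n^(d-ε)) — Case 1.
  The recursion cost dominates: T(n) = Θ(n^d) = Θ(n).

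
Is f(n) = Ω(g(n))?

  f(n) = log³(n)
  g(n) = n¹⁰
False

f(n) = log³(n) is O(log³ n), and g(n) = n¹⁰ is O(n¹⁰).
Since O(log³ n) grows slower than O(n¹⁰), f(n) = Ω(g(n)) is false.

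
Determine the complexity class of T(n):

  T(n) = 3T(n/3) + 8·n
Θ(n log n)

Master Theorem: a = 3, b = 3, f(n) = 8·n.
Compute the critical exponent d = log₃(3) = 1.
Compare f(n) = Θ(n) against n^d:
  k = 1 = d, so f(n) = Θ(n^d) — Case 2.
  Work is balanced across levels: T(n) = Θ(n^d log n) = Θ(n log n).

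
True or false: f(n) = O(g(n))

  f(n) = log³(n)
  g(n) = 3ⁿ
True

f(n) = log³(n) is O(log³ n), and g(n) = 3ⁿ is O(3ⁿ).
Since O(log³ n) ⊆ O(3ⁿ) (f grows no faster than g), f(n) = O(g(n)) is true.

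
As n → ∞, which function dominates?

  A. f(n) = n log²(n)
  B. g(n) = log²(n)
A

f(n) = n log²(n) is O(n log² n), while g(n) = log²(n) is O(log² n).
Since O(n log² n) grows faster than O(log² n), f(n) dominates.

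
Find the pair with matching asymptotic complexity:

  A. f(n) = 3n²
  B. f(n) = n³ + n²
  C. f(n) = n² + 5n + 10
A and C

Examining each function:
  A. 3n² is O(n²)
  B. n³ + n² is O(n³)
  C. n² + 5n + 10 is O(n²)

Functions A and C both have the same complexity class.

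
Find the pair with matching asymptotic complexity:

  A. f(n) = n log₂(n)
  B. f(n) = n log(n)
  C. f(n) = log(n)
A and B

Examining each function:
  A. n log₂(n) is O(n log n)
  B. n log(n) is O(n log n)
  C. log(n) is O(log n)

Functions A and B both have the same complexity class.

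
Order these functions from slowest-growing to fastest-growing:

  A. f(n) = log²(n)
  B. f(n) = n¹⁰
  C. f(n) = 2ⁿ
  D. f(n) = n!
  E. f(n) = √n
A < E < B < C < D

Comparing growth rates:
A = log²(n) is O(log² n)
E = √n is O(√n)
B = n¹⁰ is O(n¹⁰)
C = 2ⁿ is O(2ⁿ)
D = n! is O(n!)

Therefore, the order from slowest to fastest is: A < E < B < C < D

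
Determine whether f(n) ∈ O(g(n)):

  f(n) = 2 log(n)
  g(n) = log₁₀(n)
True

f(n) = 2 log(n) and g(n) = log₁₀(n) are both O(log n).
Big-O permits equal growth rates (f ≤ c·g for some c), so f(n) = O(g(n)) is true.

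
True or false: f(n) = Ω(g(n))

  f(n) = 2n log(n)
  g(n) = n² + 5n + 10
False

f(n) = 2n log(n) is O(n log n), and g(n) = n² + 5n + 10 is O(n²).
Since O(n log n) grows slower than O(n²), f(n) = Ω(g(n)) is false.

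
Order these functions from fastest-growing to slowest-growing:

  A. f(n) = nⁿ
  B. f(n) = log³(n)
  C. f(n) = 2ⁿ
A > C > B

Comparing growth rates:
A = nⁿ is O(nⁿ)
C = 2ⁿ is O(2ⁿ)
B = log³(n) is O(log³ n)

Therefore, the order from fastest to slowest is: A > C > B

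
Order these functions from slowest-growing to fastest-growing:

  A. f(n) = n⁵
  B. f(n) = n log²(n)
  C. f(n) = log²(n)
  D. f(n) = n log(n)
C < D < B < A

Comparing growth rates:
C = log²(n) is O(log² n)
D = n log(n) is O(n log n)
B = n log²(n) is O(n log² n)
A = n⁵ is O(n⁵)

Therefore, the order from slowest to fastest is: C < D < B < A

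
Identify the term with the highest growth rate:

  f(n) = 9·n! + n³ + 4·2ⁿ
9·n!

Looking at each term:
  - 9·n! is O(n!)
  - n³ is O(n³)
  - 4·2ⁿ is O(2ⁿ)

The term 9·n! (O(n!)) grows fastest and dominates all others.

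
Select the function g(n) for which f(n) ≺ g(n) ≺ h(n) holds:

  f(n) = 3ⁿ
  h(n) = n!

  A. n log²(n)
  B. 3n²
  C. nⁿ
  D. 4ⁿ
D

We need g(n) with 3ⁿ = o(g(n)) and g(n) = o(n!), i.e. O(3ⁿ) ≺ g ≺ O(n!).
Check each option:
  A. n log²(n) — O(n log² n) does not grow strictly faster than f(n)
  B. 3n² — O(n²) does not grow strictly faster than f(n)
  C. nⁿ — O(nⁿ) does not grow strictly slower than h(n)
  D. 4ⁿ — O(4ⁿ) is strictly between O(3ⁿ) and O(n!) ✓

Only option D (4ⁿ) lies strictly between.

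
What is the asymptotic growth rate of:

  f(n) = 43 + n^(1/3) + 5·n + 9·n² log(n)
Θ(n² log n)

Order the terms by growth rate: 43 ≺ n^(1/3) ≺ 5·n ≺ 9·n² log(n).
The fastest-growing term 9·n² log(n) dominates as n → ∞; dropping its constant factor gives Θ(n² log n).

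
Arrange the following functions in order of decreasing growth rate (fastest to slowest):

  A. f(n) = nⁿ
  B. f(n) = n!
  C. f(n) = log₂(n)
A > B > C

Comparing growth rates:
A = nⁿ is O(nⁿ)
B = n! is O(n!)
C = log₂(n) is O(log n)

Therefore, the order from fastest to slowest is: A > B > C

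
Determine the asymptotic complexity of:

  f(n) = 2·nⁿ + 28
O(nⁿ)

The dominant term in 2·nⁿ + 28 is 2·nⁿ, which is Θ(nⁿ).
Lower-order terms (28) are asymptotically negligible.
Constants are absorbed, so the tightest bound is O(nⁿ).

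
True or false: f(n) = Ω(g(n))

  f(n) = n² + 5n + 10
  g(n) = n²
True

f(n) = n² + 5n + 10 and g(n) = n² are both O(n²).
Big-Ω permits equal growth rates (f ≥ c·g for some c > 0), so f(n) = Ω(g(n)) is true.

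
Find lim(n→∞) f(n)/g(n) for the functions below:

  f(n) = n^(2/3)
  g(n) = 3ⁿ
0

Since n^(2/3) (O(n^(2/3))) grows slower than 3ⁿ (O(3ⁿ)),
the ratio f(n)/g(n) → 0 as n → ∞.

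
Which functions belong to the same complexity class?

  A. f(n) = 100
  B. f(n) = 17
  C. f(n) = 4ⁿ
A and B

Examining each function:
  A. 100 is O(1)
  B. 17 is O(1)
  C. 4ⁿ is O(4ⁿ)

Functions A and B both have the same complexity class.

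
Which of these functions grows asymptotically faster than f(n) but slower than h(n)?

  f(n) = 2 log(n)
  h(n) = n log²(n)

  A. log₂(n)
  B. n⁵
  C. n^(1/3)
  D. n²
C

We need g(n) with 2 log(n) = o(g(n)) and g(n) = o(n log²(n)), i.e. O(log n) ≺ g ≺ O(n log² n).
Check each option:
  A. log₂(n) — O(log n) does not grow strictly faster than f(n)
  B. n⁵ — O(n⁵) does not grow strictly slower than h(n)
  C. n^(1/3) — O(n^(1/3)) is strictly between O(log n) and O(n log² n) ✓
  D. n² — O(n²) does not grow strictly slower than h(n)

Only option C (n^(1/3)) lies strictly between.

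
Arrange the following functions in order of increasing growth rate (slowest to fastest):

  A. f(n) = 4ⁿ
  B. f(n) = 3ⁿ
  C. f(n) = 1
C < B < A

Comparing growth rates:
C = 1 is O(1)
B = 3ⁿ is O(3ⁿ)
A = 4ⁿ is O(4ⁿ)

Therefore, the order from slowest to fastest is: C < B < A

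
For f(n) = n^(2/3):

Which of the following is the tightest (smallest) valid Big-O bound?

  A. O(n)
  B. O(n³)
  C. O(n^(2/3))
C

f(n) = n^(2/3) is O(n^(2/3)).
All listed options are valid Big-O bounds (upper bounds),
but O(n^(2/3)) is the tightest (smallest valid bound).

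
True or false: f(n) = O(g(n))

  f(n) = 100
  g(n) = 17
True

f(n) = 100 and g(n) = 17 are both O(1).
Big-O permits equal growth rates (f ≤ c·g for some c), so f(n) = O(g(n)) is true.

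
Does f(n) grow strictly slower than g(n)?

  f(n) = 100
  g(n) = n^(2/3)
True

f(n) = 100 is O(1), and g(n) = n^(2/3) is O(n^(2/3)).
Since O(1) grows strictly slower than O(n^(2/3)), f(n) = o(g(n)) is true.
This means lim(n→∞) f(n)/g(n) = 0.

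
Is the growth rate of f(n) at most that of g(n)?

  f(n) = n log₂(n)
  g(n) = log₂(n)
False

f(n) = n log₂(n) is O(n log n), and g(n) = log₂(n) is O(log n).
Since O(n log n) grows faster than O(log n), f(n) = O(g(n)) is false.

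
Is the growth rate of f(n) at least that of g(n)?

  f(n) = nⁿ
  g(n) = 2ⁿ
True

f(n) = nⁿ is O(nⁿ), and g(n) = 2ⁿ is O(2ⁿ).
Since O(nⁿ) grows at least as fast as O(2ⁿ), f(n) = Ω(g(n)) is true.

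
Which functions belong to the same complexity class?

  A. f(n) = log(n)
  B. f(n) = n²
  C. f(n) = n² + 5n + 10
B and C

Examining each function:
  A. log(n) is O(log n)
  B. n² is O(n²)
  C. n² + 5n + 10 is O(n²)

Functions B and C both have the same complexity class.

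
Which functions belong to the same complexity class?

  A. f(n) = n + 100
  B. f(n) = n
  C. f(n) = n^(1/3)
A and B

Examining each function:
  A. n + 100 is O(n)
  B. n is O(n)
  C. n^(1/3) is O(n^(1/3))

Functions A and B both have the same complexity class.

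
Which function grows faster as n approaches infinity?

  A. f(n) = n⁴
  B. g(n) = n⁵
B

f(n) = n⁴ is O(n⁴), while g(n) = n⁵ is O(n⁵).
Since O(n⁵) grows faster than O(n⁴), g(n) dominates.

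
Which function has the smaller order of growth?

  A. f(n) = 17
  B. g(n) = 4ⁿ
A

f(n) = 17 is O(1), while g(n) = 4ⁿ is O(4ⁿ).
Since O(1) grows slower than O(4ⁿ), f(n) is dominated.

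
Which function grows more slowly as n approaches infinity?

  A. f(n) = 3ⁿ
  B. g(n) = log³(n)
B

f(n) = 3ⁿ is O(3ⁿ), while g(n) = log³(n) is O(log³ n).
Since O(log³ n) grows slower than O(3ⁿ), g(n) is dominated.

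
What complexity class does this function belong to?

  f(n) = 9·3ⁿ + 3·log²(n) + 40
O(3ⁿ)

The dominant term in 9·3ⁿ + 3·log²(n) + 40 is 9·3ⁿ, which is Θ(3ⁿ).
Lower-order terms (3·log²(n), 40) are asymptotically negligible.
Constants are absorbed, so the tightest bound is O(3ⁿ).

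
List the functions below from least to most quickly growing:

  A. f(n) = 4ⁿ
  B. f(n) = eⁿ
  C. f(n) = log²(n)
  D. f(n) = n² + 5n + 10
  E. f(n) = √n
C < E < D < B < A

Comparing growth rates:
C = log²(n) is O(log² n)
E = √n is O(√n)
D = n² + 5n + 10 is O(n²)
B = eⁿ is O(eⁿ)
A = 4ⁿ is O(4ⁿ)

Therefore, the order from slowest to fastest is: C < E < D < B < A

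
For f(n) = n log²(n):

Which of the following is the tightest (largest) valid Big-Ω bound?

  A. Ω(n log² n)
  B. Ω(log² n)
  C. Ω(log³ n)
A

f(n) = n log²(n) is Ω(n log² n).
All listed options are valid Big-Ω bounds (lower bounds),
but Ω(n log² n) is the tightest (largest valid bound).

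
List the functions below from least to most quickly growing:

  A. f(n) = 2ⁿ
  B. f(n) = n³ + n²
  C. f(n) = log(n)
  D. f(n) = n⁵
C < B < D < A

Comparing growth rates:
C = log(n) is O(log n)
B = n³ + n² is O(n³)
D = n⁵ is O(n⁵)
A = 2ⁿ is O(2ⁿ)

Therefore, the order from slowest to fastest is: C < B < D < A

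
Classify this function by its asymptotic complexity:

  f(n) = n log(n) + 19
O(n log n)

The dominant term in n log(n) + 19 is n log(n), which is Θ(n log n).
Lower-order terms (19) are asymptotically negligible.
Constants are absorbed, so the tightest bound is O(n log n).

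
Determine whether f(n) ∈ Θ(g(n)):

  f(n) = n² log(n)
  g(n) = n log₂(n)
False

f(n) = n² log(n) is O(n² log n), and g(n) = n log₂(n) is O(n log n).
Since they have different growth rates, f(n) = Θ(g(n)) is false.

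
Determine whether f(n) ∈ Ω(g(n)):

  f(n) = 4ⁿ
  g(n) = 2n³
True

f(n) = 4ⁿ is O(4ⁿ), and g(n) = 2n³ is O(n³).
Since O(4ⁿ) grows at least as fast as O(n³), f(n) = Ω(g(n)) is true.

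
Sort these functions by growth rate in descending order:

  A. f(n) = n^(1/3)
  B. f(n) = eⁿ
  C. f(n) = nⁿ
C > B > A

Comparing growth rates:
C = nⁿ is O(nⁿ)
B = eⁿ is O(eⁿ)
A = n^(1/3) is O(n^(1/3))

Therefore, the order from fastest to slowest is: C > B > A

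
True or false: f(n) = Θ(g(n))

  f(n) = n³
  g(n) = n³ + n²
True

f(n) = n³ and g(n) = n³ + n² are both O(n³).
Since they have the same asymptotic growth rate, f(n) = Θ(g(n)) is true.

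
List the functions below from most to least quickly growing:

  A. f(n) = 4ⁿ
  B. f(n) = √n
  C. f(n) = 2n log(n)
A > C > B

Comparing growth rates:
A = 4ⁿ is O(4ⁿ)
C = 2n log(n) is O(n log n)
B = √n is O(√n)

Therefore, the order from fastest to slowest is: A > C > B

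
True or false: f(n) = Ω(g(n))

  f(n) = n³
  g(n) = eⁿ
False

f(n) = n³ is O(n³), and g(n) = eⁿ is O(eⁿ).
Since O(n³) grows slower than O(eⁿ), f(n) = Ω(g(n)) is false.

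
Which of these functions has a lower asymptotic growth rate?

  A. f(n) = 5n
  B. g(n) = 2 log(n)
B

f(n) = 5n is O(n), while g(n) = 2 log(n) is O(log n).
Since O(log n) grows slower than O(n), g(n) is dominated.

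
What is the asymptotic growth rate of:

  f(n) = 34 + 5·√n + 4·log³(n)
Θ(√n)

Order the terms by growth rate: 34 ≺ 4·log³(n) ≺ 5·√n.
The fastest-growing term 5·√n dominates as n → ∞; dropping its constant factor gives Θ(√n).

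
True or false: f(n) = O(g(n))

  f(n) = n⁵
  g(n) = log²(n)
False

f(n) = n⁵ is O(n⁵), and g(n) = log²(n) is O(log² n).
Since O(n⁵) grows faster than O(log² n), f(n) = O(g(n)) is false.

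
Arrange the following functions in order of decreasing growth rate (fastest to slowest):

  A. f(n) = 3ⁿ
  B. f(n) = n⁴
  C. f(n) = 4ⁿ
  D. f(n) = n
C > A > B > D

Comparing growth rates:
C = 4ⁿ is O(4ⁿ)
A = 3ⁿ is O(3ⁿ)
B = n⁴ is O(n⁴)
D = n is O(n)

Therefore, the order from fastest to slowest is: C > A > B > D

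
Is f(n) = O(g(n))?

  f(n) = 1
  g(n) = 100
True

f(n) = 1 and g(n) = 100 are both O(1).
Big-O permits equal growth rates (f ≤ c·g for some c), so f(n) = O(g(n)) is true.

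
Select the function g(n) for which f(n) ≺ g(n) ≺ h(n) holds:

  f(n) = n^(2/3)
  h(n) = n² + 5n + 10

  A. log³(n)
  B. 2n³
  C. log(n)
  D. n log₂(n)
D

We need g(n) with n^(2/3) = o(g(n)) and g(n) = o(n² + 5n + 10), i.e. O(n^(2/3)) ≺ g ≺ O(n²).
Check each option:
  A. log³(n) — O(log³ n) does not grow strictly faster than f(n)
  B. 2n³ — O(n³) does not grow strictly slower than h(n)
  C. log(n) — O(log n) does not grow strictly faster than f(n)
  D. n log₂(n) — O(n log n) is strictly between O(n^(2/3)) and O(n²) ✓

Only option D (n log₂(n)) lies strictly between.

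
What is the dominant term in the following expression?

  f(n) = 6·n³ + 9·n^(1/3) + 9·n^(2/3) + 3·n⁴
3·n⁴

Looking at each term:
  - 6·n³ is O(n³)
  - 9·n^(1/3) is O(n^(1/3))
  - 9·n^(2/3) is O(n^(2/3))
  - 3·n⁴ is O(n⁴)

The term 3·n⁴ (O(n⁴)) grows fastest and dominates all others.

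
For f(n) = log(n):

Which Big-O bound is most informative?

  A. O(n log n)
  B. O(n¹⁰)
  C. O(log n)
C

f(n) = log(n) is O(log n).
All listed options are valid Big-O bounds (upper bounds),
but O(log n) is the tightest (smallest valid bound).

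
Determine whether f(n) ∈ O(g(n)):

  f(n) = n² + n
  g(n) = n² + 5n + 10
True

f(n) = n² + n and g(n) = n² + 5n + 10 are both O(n²).
Big-O permits equal growth rates (f ≤ c·g for some c), so f(n) = O(g(n)) is true.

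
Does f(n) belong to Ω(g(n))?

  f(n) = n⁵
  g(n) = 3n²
True

f(n) = n⁵ is O(n⁵), and g(n) = 3n² is O(n²).
Since O(n⁵) grows at least as fast as O(n²), f(n) = Ω(g(n)) is true.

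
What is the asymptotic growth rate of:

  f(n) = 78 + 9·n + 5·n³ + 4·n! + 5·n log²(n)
Θ(n!)

Order the terms by growth rate: 78 ≺ 9·n ≺ 5·n log²(n) ≺ 5·n³ ≺ 4·n!.
The fastest-growing term 4·n! dominates as n → ∞; dropping its constant factor gives Θ(n!).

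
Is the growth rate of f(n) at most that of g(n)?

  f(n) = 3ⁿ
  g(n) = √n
False

f(n) = 3ⁿ is O(3ⁿ), and g(n) = √n is O(√n).
Since O(3ⁿ) grows faster than O(√n), f(n) = O(g(n)) is false.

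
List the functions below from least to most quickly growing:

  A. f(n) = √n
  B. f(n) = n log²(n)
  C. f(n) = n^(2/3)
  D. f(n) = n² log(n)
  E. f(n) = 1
E < A < C < B < D

Comparing growth rates:
E = 1 is O(1)
A = √n is O(√n)
C = n^(2/3) is O(n^(2/3))
B = n log²(n) is O(n log² n)
D = n² log(n) is O(n² log n)

Therefore, the order from slowest to fastest is: E < A < C < B < D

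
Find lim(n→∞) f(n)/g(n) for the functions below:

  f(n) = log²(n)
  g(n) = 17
∞

Since log²(n) (O(log² n)) grows faster than 17 (O(1)),
the ratio f(n)/g(n) → ∞ as n → ∞.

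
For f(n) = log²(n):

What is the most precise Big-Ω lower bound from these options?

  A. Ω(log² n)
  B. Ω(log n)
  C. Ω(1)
A

f(n) = log²(n) is Ω(log² n).
All listed options are valid Big-Ω bounds (lower bounds),
but Ω(log² n) is the tightest (largest valid bound).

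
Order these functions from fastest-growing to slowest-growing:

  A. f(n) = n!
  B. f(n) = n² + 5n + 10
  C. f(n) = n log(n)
A > B > C

Comparing growth rates:
A = n! is O(n!)
B = n² + 5n + 10 is O(n²)
C = n log(n) is O(n log n)

Therefore, the order from fastest to slowest is: A > B > C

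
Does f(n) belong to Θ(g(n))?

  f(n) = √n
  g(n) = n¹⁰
False

f(n) = √n is O(√n), and g(n) = n¹⁰ is O(n¹⁰).
Since they have different growth rates, f(n) = Θ(g(n)) is false.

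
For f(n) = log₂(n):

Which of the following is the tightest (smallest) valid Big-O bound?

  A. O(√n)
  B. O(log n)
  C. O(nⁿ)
B

f(n) = log₂(n) is O(log n).
All listed options are valid Big-O bounds (upper bounds),
but O(log n) is the tightest (smallest valid bound).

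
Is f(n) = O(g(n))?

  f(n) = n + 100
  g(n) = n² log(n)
True

f(n) = n + 100 is O(n), and g(n) = n² log(n) is O(n² log n).
Since O(n) ⊆ O(n² log n) (f grows no faster than g), f(n) = O(g(n)) is true.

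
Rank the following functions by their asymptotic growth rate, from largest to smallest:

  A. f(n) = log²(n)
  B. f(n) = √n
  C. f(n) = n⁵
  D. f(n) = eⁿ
D > C > B > A

Comparing growth rates:
D = eⁿ is O(eⁿ)
C = n⁵ is O(n⁵)
B = √n is O(√n)
A = log²(n) is O(log² n)

Therefore, the order from fastest to slowest is: D > C > B > A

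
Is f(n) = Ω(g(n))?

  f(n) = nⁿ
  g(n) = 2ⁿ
True

f(n) = nⁿ is O(nⁿ), and g(n) = 2ⁿ is O(2ⁿ).
Since O(nⁿ) grows at least as fast as O(2ⁿ), f(n) = Ω(g(n)) is true.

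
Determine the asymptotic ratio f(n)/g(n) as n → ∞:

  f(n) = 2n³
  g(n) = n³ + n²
2

Since 2n³ and n³ + n² have the same growth rate (O(n³)),
the ratio converges to a constant: 2.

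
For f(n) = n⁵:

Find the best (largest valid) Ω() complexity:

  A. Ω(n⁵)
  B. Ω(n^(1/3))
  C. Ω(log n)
A

f(n) = n⁵ is Ω(n⁵).
All listed options are valid Big-Ω bounds (lower bounds),
but Ω(n⁵) is the tightest (largest valid bound).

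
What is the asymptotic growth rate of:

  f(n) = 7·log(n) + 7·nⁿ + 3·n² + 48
Θ(nⁿ)

Order the terms by growth rate: 48 ≺ 7·log(n) ≺ 3·n² ≺ 7·nⁿ.
The fastest-growing term 7·nⁿ dominates as n → ∞; dropping its constant factor gives Θ(nⁿ).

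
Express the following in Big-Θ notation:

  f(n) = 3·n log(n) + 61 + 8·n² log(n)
Θ(n² log n)

Order the terms by growth rate: 61 ≺ 3·n log(n) ≺ 8·n² log(n).
The fastest-growing term 8·n² log(n) dominates as n → ∞; dropping its constant factor gives Θ(n² log n).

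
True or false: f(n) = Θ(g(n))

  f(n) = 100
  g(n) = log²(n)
False

f(n) = 100 is O(1), and g(n) = log²(n) is O(log² n).
Since they have different growth rates, f(n) = Θ(g(n)) is false.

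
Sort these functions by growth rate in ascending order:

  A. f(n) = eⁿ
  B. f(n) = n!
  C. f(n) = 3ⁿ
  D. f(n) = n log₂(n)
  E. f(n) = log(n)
E < D < A < C < B

Comparing growth rates:
E = log(n) is O(log n)
D = n log₂(n) is O(n log n)
A = eⁿ is O(eⁿ)
C = 3ⁿ is O(3ⁿ)
B = n! is O(n!)

Therefore, the order from slowest to fastest is: E < D < A < C < B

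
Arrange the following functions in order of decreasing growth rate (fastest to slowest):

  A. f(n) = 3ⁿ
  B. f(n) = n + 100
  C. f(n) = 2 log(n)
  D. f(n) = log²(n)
A > B > D > C

Comparing growth rates:
A = 3ⁿ is O(3ⁿ)
B = n + 100 is O(n)
D = log²(n) is O(log² n)
C = 2 log(n) is O(log n)

Therefore, the order from fastest to slowest is: A > B > D > C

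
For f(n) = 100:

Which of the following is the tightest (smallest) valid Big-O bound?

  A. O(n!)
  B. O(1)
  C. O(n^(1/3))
B

f(n) = 100 is O(1).
All listed options are valid Big-O bounds (upper bounds),
but O(1) is the tightest (smallest valid bound).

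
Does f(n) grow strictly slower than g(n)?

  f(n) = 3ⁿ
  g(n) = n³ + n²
False

f(n) = 3ⁿ is O(3ⁿ), and g(n) = n³ + n² is O(n³).
Since O(3ⁿ) grows faster than or equal to O(n³), f(n) = o(g(n)) is false.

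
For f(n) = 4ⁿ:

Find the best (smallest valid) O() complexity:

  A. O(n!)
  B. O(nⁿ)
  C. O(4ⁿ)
C

f(n) = 4ⁿ is O(4ⁿ).
All listed options are valid Big-O bounds (upper bounds),
but O(4ⁿ) is the tightest (smallest valid bound).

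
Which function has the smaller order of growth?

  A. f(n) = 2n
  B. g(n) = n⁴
A

f(n) = 2n is O(n), while g(n) = n⁴ is O(n⁴).
Since O(n) grows slower than O(n⁴), f(n) is dominated.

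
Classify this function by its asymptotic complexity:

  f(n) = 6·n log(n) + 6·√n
O(n log n)

The dominant term in 6·n log(n) + 6·√n is 6·n log(n), which is Θ(n log n).
Lower-order terms (6·√n) are asymptotically negligible.
Constants are absorbed, so the tightest bound is O(n log n).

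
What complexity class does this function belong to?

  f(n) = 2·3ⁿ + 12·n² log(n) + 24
O(3ⁿ)

The dominant term in 2·3ⁿ + 12·n² log(n) + 24 is 2·3ⁿ, which is Θ(3ⁿ).
Lower-order terms (12·n² log(n), 24) are asymptotically negligible.
Constants are absorbed, so the tightest bound is O(3ⁿ).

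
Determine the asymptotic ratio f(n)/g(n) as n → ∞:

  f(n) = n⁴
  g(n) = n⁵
0

Since n⁴ (O(n⁴)) grows slower than n⁵ (O(n⁵)),
the ratio f(n)/g(n) → 0 as n → ∞.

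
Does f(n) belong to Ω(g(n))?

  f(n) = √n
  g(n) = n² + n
False

f(n) = √n is O(√n), and g(n) = n² + n is O(n²).
Since O(√n) grows slower than O(n²), f(n) = Ω(g(n)) is false.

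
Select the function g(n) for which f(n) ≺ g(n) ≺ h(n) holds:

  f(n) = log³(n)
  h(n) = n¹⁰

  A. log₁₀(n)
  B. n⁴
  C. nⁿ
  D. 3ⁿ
B

We need g(n) with log³(n) = o(g(n)) and g(n) = o(n¹⁰), i.e. O(log³ n) ≺ g ≺ O(n¹⁰).
Check each option:
  A. log₁₀(n) — O(log n) does not grow strictly faster than f(n)
  B. n⁴ — O(n⁴) is strictly between O(log³ n) and O(n¹⁰) ✓
  C. nⁿ — O(nⁿ) does not grow strictly slower than h(n)
  D. 3ⁿ — O(3ⁿ) does not grow strictly slower than h(n)

Only option B (n⁴) lies strictly between.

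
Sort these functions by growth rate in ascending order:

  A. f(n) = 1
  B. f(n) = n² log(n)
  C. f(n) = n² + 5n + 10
A < C < B

Comparing growth rates:
A = 1 is O(1)
C = n² + 5n + 10 is O(n²)
B = n² log(n) is O(n² log n)

Therefore, the order from slowest to fastest is: A < C < B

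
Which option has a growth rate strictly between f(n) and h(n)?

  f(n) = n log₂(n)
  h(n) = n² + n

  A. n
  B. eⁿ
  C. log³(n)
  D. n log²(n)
D

We need g(n) with n log₂(n) = o(g(n)) and g(n) = o(n² + n), i.e. O(n log n) ≺ g ≺ O(n²).
Check each option:
  A. n — O(n) does not grow strictly faster than f(n)
  B. eⁿ — O(eⁿ) does not grow strictly slower than h(n)
  C. log³(n) — O(log³ n) does not grow strictly faster than f(n)
  D. n log²(n) — O(n log² n) is strictly between O(n log n) and O(n²) ✓

Only option D (n log²(n)) lies strictly between.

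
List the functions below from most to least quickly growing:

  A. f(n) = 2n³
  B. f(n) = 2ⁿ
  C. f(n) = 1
B > A > C

Comparing growth rates:
B = 2ⁿ is O(2ⁿ)
A = 2n³ is O(n³)
C = 1 is O(1)

Therefore, the order from fastest to slowest is: B > A > C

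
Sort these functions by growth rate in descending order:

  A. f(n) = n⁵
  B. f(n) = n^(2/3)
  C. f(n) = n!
C > A > B

Comparing growth rates:
C = n! is O(n!)
A = n⁵ is O(n⁵)
B = n^(2/3) is O(n^(2/3))

Therefore, the order from fastest to slowest is: C > A > B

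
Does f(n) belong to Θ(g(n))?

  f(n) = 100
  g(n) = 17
True

f(n) = 100 and g(n) = 17 are both O(1).
Since they have the same asymptotic growth rate, f(n) = Θ(g(n)) is true.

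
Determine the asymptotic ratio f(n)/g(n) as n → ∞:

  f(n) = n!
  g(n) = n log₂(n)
∞

Since n! (O(n!)) grows faster than n log₂(n) (O(n log n)),
the ratio f(n)/g(n) → ∞ as n → ∞.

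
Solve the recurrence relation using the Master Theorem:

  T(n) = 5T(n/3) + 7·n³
Θ(n³)

Master Theorem: a = 5, b = 3, f(n) = 7·n³.
Compute the critical exponent d = log₃(5) = 1.465.
Compare f(n) = Θ(n³) against n^d:
  k = 3 > d = 1.465, so f(n) = Ω(n^(d+ε)) — Case 3.
  Regularity: a·(n/b)^3/n^3 = a/b^3 = 5/27 < 1 ✓.
  The top-level work dominates: T(n) = Θ(f(n)) = Θ(n³).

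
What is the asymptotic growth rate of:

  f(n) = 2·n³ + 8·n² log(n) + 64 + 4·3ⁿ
Θ(3ⁿ)

Order the terms by growth rate: 64 ≺ 8·n² log(n) ≺ 2·n³ ≺ 4·3ⁿ.
The fastest-growing term 4·3ⁿ dominates as n → ∞; dropping its constant factor gives Θ(3ⁿ).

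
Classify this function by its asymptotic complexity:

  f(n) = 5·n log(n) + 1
O(n log n)

The dominant term in 5·n log(n) + 1 is 5·n log(n), which is Θ(n log n).
Lower-order terms (1) are asymptotically negligible.
Constants are absorbed, so the tightest bound is O(n log n).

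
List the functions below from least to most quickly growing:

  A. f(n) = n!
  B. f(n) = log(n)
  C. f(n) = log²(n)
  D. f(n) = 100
D < B < C < A

Comparing growth rates:
D = 100 is O(1)
B = log(n) is O(log n)
C = log²(n) is O(log² n)
A = n! is O(n!)

Therefore, the order from slowest to fastest is: D < B < C < A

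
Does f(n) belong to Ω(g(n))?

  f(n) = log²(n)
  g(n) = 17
True

f(n) = log²(n) is O(log² n), and g(n) = 17 is O(1).
Since O(log² n) grows at least as fast as O(1), f(n) = Ω(g(n)) is true.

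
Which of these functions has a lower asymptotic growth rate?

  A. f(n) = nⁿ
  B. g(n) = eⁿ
B

f(n) = nⁿ is O(nⁿ), while g(n) = eⁿ is O(eⁿ).
Since O(eⁿ) grows slower than O(nⁿ), g(n) is dominated.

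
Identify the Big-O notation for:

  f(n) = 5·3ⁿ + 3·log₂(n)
O(3ⁿ)

The dominant term in 5·3ⁿ + 3·log₂(n) is 5·3ⁿ, which is Θ(3ⁿ).
Lower-order terms (3·log₂(n)) are asymptotically negligible.
Constants are absorbed, so the tightest bound is O(3ⁿ).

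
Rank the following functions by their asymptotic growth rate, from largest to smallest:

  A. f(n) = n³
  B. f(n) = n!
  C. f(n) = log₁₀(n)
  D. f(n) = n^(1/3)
B > A > D > C

Comparing growth rates:
B = n! is O(n!)
A = n³ is O(n³)
D = n^(1/3) is O(n^(1/3))
C = log₁₀(n) is O(log n)

Therefore, the order from fastest to slowest is: B > A > D > C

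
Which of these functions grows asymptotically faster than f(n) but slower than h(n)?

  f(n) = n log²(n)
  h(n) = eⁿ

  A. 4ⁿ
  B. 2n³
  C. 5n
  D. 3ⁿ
B

We need g(n) with n log²(n) = o(g(n)) and g(n) = o(eⁿ), i.e. O(n log² n) ≺ g ≺ O(eⁿ).
Check each option:
  A. 4ⁿ — O(4ⁿ) does not grow strictly slower than h(n)
  B. 2n³ — O(n³) is strictly between O(n log² n) and O(eⁿ) ✓
  C. 5n — O(n) does not grow strictly faster than f(n)
  D. 3ⁿ — O(3ⁿ) does not grow strictly slower than h(n)

Only option B (2n³) lies strictly between.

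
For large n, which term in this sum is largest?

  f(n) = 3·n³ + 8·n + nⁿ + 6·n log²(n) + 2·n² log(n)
nⁿ

Looking at each term:
  - 3·n³ is O(n³)
  - 8·n is O(n)
  - nⁿ is O(nⁿ)
  - 6·n log²(n) is O(n log² n)
  - 2·n² log(n) is O(n² log n)

The term nⁿ (O(nⁿ)) grows fastest and dominates all others.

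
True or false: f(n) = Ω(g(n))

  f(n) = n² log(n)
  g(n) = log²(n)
True

f(n) = n² log(n) is O(n² log n), and g(n) = log²(n) is O(log² n).
Since O(n² log n) grows at least as fast as O(log² n), f(n) = Ω(g(n)) is true.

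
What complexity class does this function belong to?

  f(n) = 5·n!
O(n!)

The dominant term in 5·n! is 5·n!, which is Θ(n!).
Constants are absorbed, so the tightest bound is O(n!).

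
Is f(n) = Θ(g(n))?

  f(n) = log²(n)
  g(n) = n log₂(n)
False

f(n) = log²(n) is O(log² n), and g(n) = n log₂(n) is O(n log n).
Since they have different growth rates, f(n) = Θ(g(n)) is false.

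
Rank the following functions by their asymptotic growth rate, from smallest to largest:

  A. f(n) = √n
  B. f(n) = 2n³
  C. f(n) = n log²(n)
A < C < B

Comparing growth rates:
A = √n is O(√n)
C = n log²(n) is O(n log² n)
B = 2n³ is O(n³)

Therefore, the order from slowest to fastest is: A < C < B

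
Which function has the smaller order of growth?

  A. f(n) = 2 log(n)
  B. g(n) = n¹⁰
A

f(n) = 2 log(n) is O(log n), while g(n) = n¹⁰ is O(n¹⁰).
Since O(log n) grows slower than O(n¹⁰), f(n) is dominated.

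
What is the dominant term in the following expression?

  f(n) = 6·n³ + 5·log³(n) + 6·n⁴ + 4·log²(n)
6·n⁴

Looking at each term:
  - 6·n³ is O(n³)
  - 5·log³(n) is O(log³ n)
  - 6·n⁴ is O(n⁴)
  - 4·log²(n) is O(log² n)

The term 6·n⁴ (O(n⁴)) grows fastest and dominates all others.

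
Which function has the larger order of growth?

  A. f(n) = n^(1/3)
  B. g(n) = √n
B

f(n) = n^(1/3) is O(n^(1/3)), while g(n) = √n is O(√n).
Since O(√n) grows faster than O(n^(1/3)), g(n) dominates.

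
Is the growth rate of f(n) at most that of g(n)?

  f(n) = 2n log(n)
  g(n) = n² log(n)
True

f(n) = 2n log(n) is O(n log n), and g(n) = n² log(n) is O(n² log n).
Since O(n log n) ⊆ O(n² log n) (f grows no faster than g), f(n) = O(g(n)) is true.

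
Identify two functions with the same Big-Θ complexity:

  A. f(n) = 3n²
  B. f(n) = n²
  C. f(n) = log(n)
A and B

Examining each function:
  A. 3n² is O(n²)
  B. n² is O(n²)
  C. log(n) is O(log n)

Functions A and B both have the same complexity class.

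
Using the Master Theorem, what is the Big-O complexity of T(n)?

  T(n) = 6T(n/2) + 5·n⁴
Θ(n⁴)

Master Theorem: a = 6, b = 2, f(n) = 5·n⁴.
Compute the critical exponent d = log₂(6) = 2.585.
Compare f(n) = Θ(n⁴) against n^d:
  k = 4 > d = 2.585, so f(n) = Ω(n^(d+ε)) — Case 3.
  Regularity: a·(n/b)^4/n^4 = a/b^4 = 6/16 < 1 ✓.
  The top-level work dominates: T(n) = Θ(f(n)) = Θ(n⁴).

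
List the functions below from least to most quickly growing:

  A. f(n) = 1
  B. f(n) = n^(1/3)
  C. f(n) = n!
A < B < C

Comparing growth rates:
A = 1 is O(1)
B = n^(1/3) is O(n^(1/3))
C = n! is O(n!)

Therefore, the order from slowest to fastest is: A < B < C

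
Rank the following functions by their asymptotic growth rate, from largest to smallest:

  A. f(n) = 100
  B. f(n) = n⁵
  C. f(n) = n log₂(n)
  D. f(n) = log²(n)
B > C > D > A

Comparing growth rates:
B = n⁵ is O(n⁵)
C = n log₂(n) is O(n log n)
D = log²(n) is O(log² n)
A = 100 is O(1)

Therefore, the order from fastest to slowest is: B > C > D > A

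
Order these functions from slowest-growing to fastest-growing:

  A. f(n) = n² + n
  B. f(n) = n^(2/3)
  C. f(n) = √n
C < B < A

Comparing growth rates:
C = √n is O(√n)
B = n^(2/3) is O(n^(2/3))
A = n² + n is O(n²)

Therefore, the order from slowest to fastest is: C < B < A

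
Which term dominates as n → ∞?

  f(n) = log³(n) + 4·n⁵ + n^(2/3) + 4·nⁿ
4·nⁿ

Looking at each term:
  - log³(n) is O(log³ n)
  - 4·n⁵ is O(n⁵)
  - n^(2/3) is O(n^(2/3))
  - 4·nⁿ is O(nⁿ)

The term 4·nⁿ (O(nⁿ)) grows fastest and dominates all others.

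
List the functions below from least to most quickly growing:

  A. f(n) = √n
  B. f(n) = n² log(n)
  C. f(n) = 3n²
A < C < B

Comparing growth rates:
A = √n is O(√n)
C = 3n² is O(n²)
B = n² log(n) is O(n² log n)

Therefore, the order from slowest to fastest is: A < C < B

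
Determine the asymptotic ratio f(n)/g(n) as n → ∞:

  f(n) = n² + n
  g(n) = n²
1

Since n² + n and n² have the same growth rate (O(n²)),
the ratio converges to a constant: 1.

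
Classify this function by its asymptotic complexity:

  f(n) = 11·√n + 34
O(√n)

The dominant term in 11·√n + 34 is 11·√n, which is Θ(√n).
Lower-order terms (34) are asymptotically negligible.
Constants are absorbed, so the tightest bound is O(√n).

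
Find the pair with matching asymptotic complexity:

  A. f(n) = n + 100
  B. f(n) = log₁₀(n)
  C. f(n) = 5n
A and C

Examining each function:
  A. n + 100 is O(n)
  B. log₁₀(n) is O(log n)
  C. 5n is O(n)

Functions A and C both have the same complexity class.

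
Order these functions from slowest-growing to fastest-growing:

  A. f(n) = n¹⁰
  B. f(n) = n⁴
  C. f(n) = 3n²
C < B < A

Comparing growth rates:
C = 3n² is O(n²)
B = n⁴ is O(n⁴)
A = n¹⁰ is O(n¹⁰)

Therefore, the order from slowest to fastest is: C < B < A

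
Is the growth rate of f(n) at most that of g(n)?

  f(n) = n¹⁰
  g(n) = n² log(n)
False

f(n) = n¹⁰ is O(n¹⁰), and g(n) = n² log(n) is O(n² log n).
Since O(n¹⁰) grows faster than O(n² log n), f(n) = O(g(n)) is false.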